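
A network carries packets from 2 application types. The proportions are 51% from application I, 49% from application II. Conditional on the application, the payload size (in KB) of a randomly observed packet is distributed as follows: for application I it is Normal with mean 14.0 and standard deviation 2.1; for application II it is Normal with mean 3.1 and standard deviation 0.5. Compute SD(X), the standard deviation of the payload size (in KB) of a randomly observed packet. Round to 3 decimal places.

Per component, I: μ=14, E[X²]=200.41; II: μ=3.1, E[X²]=9.86.
E[X] = 0.51·14 + 0.49·3.1 = 8.659.
E[X²] = 0.51·200.41 + 0.49·9.86 = 107.041.
Var(X) = E[X²] − (E[X])² = 107.041 − 74.9783 = 32.0622.
SD(X) = √32.0622 = 5.66235.

5.662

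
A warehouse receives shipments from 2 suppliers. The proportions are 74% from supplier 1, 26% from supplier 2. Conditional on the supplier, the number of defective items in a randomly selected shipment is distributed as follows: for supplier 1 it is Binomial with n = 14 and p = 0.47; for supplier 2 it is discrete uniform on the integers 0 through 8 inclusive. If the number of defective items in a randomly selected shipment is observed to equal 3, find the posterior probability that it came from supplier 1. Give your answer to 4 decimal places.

Likelihoods P(X=3 | ·): 1: 0.0350291; 2: 0.111111.
Posterior ∝ prior × likelihood. Numerator for 1: 0.74·0.0350291 = 0.0259216.
Normalizing constant: 0.74·0.0350291 + 0.26·0.111111 = 0.0548105.
P(1 | observation) = 0.0259216 / 0.0548105 = 0.472931.

0.4729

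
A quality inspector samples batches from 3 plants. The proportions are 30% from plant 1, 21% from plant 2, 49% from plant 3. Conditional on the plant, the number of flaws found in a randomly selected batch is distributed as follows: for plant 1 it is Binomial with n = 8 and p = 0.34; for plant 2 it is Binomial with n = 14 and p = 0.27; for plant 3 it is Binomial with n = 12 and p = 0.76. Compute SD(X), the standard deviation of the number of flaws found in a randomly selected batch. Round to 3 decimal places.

3.349

Per component, 1: μ=2.72, E[X²]=9.1936; 2: μ=3.78, E[X²]=17.0478; 3: μ=9.12, E[X²]=85.3632.
E[X] = 0.3·2.72 + 0.21·3.78 + 0.49·9.12 = 6.0786.
E[X²] = 0.3·9.1936 + 0.21·17.0478 + 0.49·85.3632 = 48.1661.
Var(X) = E[X²] − (E[X])² = 48.1661 − 36.9494 = 11.2167.
SD(X) = √11.2167 = 3.34914.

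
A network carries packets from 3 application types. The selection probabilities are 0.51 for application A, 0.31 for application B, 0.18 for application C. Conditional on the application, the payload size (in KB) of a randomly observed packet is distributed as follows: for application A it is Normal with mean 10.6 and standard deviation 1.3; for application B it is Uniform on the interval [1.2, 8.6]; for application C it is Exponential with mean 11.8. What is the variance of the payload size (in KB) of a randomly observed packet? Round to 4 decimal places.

Per component, A: μ=10.6, E[X²]=114.05; B: μ=4.9, E[X²]=28.5733; C: μ=11.8, E[X²]=278.48.
E[X] = 0.51·10.6 + 0.31·4.9 + 0.18·11.8 = 9.049.
E[X²] = 0.51·114.05 + 0.31·28.5733 + 0.18·278.48 = 117.15.
Var(X) = E[X²] − (E[X])² = 117.15 − 81.8844 = 35.2652.

35.2652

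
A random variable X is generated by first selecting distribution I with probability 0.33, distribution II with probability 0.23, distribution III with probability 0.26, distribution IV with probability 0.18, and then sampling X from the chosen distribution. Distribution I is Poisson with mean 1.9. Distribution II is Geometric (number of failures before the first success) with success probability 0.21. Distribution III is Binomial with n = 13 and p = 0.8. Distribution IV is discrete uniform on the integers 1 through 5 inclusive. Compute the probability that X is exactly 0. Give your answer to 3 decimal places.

0.098

Conditional on each component, P(X = 0): I: 0.149569; II: 0.21; III: 8.192e-10; IV: 0.
By total probability, P(X = 0) = 0.33·0.149569 + 0.23·0.21 + 0.26·8.192e-10 + 0.18·0 = 0.0976576.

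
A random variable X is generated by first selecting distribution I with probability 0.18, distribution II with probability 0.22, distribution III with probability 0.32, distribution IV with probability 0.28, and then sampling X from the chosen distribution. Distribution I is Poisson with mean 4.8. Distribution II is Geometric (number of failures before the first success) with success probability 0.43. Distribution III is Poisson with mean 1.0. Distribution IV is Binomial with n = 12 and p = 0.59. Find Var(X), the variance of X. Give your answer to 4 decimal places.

Per component, I: μ=4.8, E[X²]=27.84; II: μ=1.32558, E[X²]=4.83991; III: μ=1, E[X²]=2; IV: μ=7.08, E[X²]=53.0292.
E[X] = 0.18·4.8 + 0.22·1.32558 + 0.32·1 + 0.28·7.08 = 3.45803.
E[X²] = 0.18·27.84 + 0.22·4.83991 + 0.32·2 + 0.28·53.0292 = 21.5642.
Var(X) = E[X²] − (E[X])² = 21.5642 − 11.958 = 9.6062.

9.6062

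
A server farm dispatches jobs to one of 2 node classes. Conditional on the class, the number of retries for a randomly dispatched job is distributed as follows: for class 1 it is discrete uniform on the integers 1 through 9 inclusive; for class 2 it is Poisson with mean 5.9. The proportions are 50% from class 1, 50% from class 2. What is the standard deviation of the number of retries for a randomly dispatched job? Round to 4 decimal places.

Per component, 1: μ=5, E[X²]=31.6667; 2: μ=5.9, E[X²]=40.71.
E[X] = 0.5·5 + 0.5·5.9 = 5.45.
E[X²] = 0.5·31.6667 + 0.5·40.71 = 36.1883.
Var(X) = E[X²] − (E[X])² = 36.1883 − 29.7025 = 6.48583.
SD(X) = √6.48583 = 2.54673.

2.5467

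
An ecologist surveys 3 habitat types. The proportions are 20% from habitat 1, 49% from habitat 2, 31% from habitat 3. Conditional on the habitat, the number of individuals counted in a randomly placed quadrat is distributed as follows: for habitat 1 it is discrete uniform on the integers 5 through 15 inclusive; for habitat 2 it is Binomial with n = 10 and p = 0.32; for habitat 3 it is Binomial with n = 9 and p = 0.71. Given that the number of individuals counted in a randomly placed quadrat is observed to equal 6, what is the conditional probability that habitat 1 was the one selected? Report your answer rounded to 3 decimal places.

0.148

Likelihoods P(X=6 | ·): 1: 0.0909091; 2: 0.048212; 3: 0.262436.
Posterior ∝ prior × likelihood. Numerator for 1: 0.2·0.0909091 = 0.0181818.
Normalizing constant: 0.2·0.0909091 + 0.49·0.048212 + 0.31·0.262436 = 0.123161.
P(1 | observation) = 0.0181818 / 0.123161 = 0.147627.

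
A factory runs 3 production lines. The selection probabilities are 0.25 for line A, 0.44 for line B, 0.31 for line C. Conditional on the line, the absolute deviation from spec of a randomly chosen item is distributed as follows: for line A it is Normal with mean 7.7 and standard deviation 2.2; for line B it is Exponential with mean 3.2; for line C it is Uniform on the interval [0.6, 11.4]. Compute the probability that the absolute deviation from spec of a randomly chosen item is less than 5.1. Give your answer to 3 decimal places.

0.509

Conditional on each line, P(X < 5.1): A: 0.118639; B: 0.796838; C: 0.416667.
By total probability, P(X < 5.1) = 0.25·0.118639 + 0.44·0.796838 + 0.31·0.416667 = 0.509435.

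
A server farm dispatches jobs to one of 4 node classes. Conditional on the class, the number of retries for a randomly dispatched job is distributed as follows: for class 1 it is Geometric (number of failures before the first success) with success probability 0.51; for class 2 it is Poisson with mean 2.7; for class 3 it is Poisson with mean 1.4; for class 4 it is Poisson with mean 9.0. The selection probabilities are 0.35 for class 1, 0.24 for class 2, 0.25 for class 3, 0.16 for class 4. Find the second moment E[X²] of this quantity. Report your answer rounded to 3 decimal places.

For each component E[X²] = Var + (mean)², giving 1: 2.807; 2: 9.99; 3: 3.36; 4: 90.
Overall E[X²] = 0.35·2.807 + 0.24·9.99 + 0.25·3.36 + 0.16·90 = 18.62.

18.620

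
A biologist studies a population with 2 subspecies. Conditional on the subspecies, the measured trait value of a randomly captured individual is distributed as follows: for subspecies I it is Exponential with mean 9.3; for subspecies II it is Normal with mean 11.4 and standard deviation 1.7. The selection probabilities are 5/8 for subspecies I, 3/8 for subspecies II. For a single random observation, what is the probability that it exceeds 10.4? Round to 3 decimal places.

Conditional on each subspecies, P(X > 10.4): I: 0.326842; II: 0.721813.
By total probability, P(X > 10.4) = 0.625·0.326842 + 0.375·0.721813 = 0.474956.

0.475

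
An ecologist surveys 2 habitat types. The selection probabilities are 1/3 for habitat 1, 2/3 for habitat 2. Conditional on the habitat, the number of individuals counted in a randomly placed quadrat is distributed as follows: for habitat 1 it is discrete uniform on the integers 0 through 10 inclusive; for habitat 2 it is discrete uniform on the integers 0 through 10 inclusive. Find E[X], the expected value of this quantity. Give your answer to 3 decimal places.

5.000

Component means — 1: 5; 2: 5.
E[X] = 0.333333·5 + 0.666667·5 = 5.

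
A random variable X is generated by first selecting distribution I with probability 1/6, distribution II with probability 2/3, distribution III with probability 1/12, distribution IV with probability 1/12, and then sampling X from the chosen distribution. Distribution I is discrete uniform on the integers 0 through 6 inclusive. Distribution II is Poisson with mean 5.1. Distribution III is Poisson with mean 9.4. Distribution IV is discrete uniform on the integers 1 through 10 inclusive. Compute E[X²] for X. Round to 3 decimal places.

34.262

For each component E[X²] = Var + (mean)², giving I: 13; II: 31.11; III: 97.76; IV: 38.5.
Overall E[X²] = 0.166667·13 + 0.666667·31.11 + 0.0833333·97.76 + 0.0833333·38.5 = 34.2617.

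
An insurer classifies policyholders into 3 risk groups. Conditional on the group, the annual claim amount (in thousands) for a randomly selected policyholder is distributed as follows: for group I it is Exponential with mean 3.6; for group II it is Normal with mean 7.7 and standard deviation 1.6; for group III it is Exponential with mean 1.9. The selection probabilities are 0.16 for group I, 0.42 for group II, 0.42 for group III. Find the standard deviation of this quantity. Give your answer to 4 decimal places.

3.4530

Per component, I: μ=3.6, E[X²]=25.92; II: μ=7.7, E[X²]=61.85; III: μ=1.9, E[X²]=7.22.
E[X] = 0.16·3.6 + 0.42·7.7 + 0.42·1.9 = 4.608.
E[X²] = 0.16·25.92 + 0.42·61.85 + 0.42·7.22 = 33.1566.
Var(X) = E[X²] − (E[X])² = 33.1566 − 21.2337 = 11.9229.
SD(X) = √11.9229 = 3.45296.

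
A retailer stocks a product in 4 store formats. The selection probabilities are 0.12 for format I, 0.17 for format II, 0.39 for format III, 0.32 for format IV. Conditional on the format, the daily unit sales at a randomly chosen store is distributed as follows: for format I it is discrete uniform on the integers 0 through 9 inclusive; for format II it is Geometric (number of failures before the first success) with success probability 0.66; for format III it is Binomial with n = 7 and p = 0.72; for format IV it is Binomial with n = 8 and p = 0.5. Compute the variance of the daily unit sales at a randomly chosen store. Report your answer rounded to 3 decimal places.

4.813

Per component, I: μ=4.5, E[X²]=28.5; II: μ=0.515152, E[X²]=1.04591; III: μ=5.04, E[X²]=26.8128; IV: μ=4, E[X²]=18.
E[X] = 0.12·4.5 + 0.17·0.515152 + 0.39·5.04 + 0.32·4 = 3.87318.
E[X²] = 0.12·28.5 + 0.17·1.04591 + 0.39·26.8128 + 0.32·18 = 19.8148.
Var(X) = E[X²] − (E[X])² = 19.8148 − 15.0015 = 4.81331.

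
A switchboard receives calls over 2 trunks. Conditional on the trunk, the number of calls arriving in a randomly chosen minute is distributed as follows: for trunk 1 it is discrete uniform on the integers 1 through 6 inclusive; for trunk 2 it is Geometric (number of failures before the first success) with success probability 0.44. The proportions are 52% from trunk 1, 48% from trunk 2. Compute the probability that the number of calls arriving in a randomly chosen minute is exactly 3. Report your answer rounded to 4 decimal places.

Conditional on each trunk, P(X = 3): 1: 0.166667; 2: 0.077271.
By total probability, P(X = 3) = 0.52·0.166667 + 0.48·0.077271 = 0.123757.

0.1238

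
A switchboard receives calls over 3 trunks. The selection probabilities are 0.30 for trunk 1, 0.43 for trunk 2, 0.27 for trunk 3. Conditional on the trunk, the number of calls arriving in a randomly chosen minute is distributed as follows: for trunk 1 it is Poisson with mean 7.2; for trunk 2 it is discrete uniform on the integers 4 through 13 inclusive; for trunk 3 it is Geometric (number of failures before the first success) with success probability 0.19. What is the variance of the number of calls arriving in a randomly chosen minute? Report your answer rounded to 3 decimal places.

14.766

Per component, 1: μ=7.2, E[X²]=59.04; 2: μ=8.5, E[X²]=80.5; 3: μ=4.26316, E[X²]=40.6122.
E[X] = 0.3·7.2 + 0.43·8.5 + 0.27·4.26316 = 6.96605.
E[X²] = 0.3·59.04 + 0.43·80.5 + 0.27·40.6122 = 63.2923.
Var(X) = E[X²] − (E[X])² = 63.2923 − 48.5259 = 14.7664.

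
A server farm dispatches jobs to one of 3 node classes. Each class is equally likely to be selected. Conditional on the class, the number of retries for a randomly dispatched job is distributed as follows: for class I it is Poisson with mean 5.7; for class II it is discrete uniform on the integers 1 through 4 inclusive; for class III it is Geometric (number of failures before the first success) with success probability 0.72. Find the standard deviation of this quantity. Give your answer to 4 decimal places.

2.6952

Per component, I: μ=5.7, E[X²]=38.19; II: μ=2.5, E[X²]=7.5; III: μ=0.388889, E[X²]=0.691358.
E[X] = 0.333333·5.7 + 0.333333·2.5 + 0.333333·0.388889 = 2.86296.
E[X²] = 0.333333·38.19 + 0.333333·7.5 + 0.333333·0.691358 = 15.4605.
Var(X) = E[X²] − (E[X])² = 15.4605 − 8.19656 = 7.2639.
SD(X) = √7.2639 = 2.69516.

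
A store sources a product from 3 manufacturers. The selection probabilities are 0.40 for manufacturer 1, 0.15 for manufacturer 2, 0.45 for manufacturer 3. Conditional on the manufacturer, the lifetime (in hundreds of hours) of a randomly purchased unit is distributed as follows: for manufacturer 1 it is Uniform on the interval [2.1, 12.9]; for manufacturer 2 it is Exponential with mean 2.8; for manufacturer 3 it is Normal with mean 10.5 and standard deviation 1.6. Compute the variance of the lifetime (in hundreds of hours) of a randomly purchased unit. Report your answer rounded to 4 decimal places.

13.1635

Per component, 1: μ=7.5, E[X²]=65.97; 2: μ=2.8, E[X²]=15.68; 3: μ=10.5, E[X²]=112.81.
E[X] = 0.4·7.5 + 0.15·2.8 + 0.45·10.5 = 8.145.
E[X²] = 0.4·65.97 + 0.15·15.68 + 0.45·112.81 = 79.5045.
Var(X) = E[X²] − (E[X])² = 79.5045 − 66.341 = 13.1635.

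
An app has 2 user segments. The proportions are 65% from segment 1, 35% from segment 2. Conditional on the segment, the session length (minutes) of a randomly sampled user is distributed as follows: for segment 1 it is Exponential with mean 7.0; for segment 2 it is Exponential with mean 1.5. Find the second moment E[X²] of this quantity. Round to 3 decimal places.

65.275

For each component E[X²] = Var + (mean)², giving 1: 98; 2: 4.5.
Overall E[X²] = 0.65·98 + 0.35·4.5 = 65.275.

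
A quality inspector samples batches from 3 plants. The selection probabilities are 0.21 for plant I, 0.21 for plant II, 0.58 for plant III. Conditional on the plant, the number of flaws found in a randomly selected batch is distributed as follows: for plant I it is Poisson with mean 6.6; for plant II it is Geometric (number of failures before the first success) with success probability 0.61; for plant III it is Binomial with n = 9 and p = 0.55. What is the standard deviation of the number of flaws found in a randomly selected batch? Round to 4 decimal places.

2.6570

Per component, I: μ=6.6, E[X²]=50.16; II: μ=0.639344, E[X²]=1.45687; III: μ=4.95, E[X²]=26.73.
E[X] = 0.21·6.6 + 0.21·0.639344 + 0.58·4.95 = 4.39126.
E[X²] = 0.21·50.16 + 0.21·1.45687 + 0.58·26.73 = 26.3429.
Var(X) = E[X²] − (E[X])² = 26.3429 − 19.2832 = 7.05976.
SD(X) = √7.05976 = 2.65702.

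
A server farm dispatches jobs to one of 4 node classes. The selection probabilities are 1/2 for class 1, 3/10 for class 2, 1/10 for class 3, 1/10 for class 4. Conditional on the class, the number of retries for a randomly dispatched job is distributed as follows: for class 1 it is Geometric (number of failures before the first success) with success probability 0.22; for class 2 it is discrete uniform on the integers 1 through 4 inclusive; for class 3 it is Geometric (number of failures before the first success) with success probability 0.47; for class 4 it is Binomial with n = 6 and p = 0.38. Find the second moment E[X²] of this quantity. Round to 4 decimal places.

17.6213

For each component E[X²] = Var + (mean)², giving 1: 28.686; 2: 7.5; 3: 3.67089; 4: 6.612.
Overall E[X²] = 0.5·28.686 + 0.3·7.5 + 0.1·3.67089 + 0.1·6.612 = 17.6213.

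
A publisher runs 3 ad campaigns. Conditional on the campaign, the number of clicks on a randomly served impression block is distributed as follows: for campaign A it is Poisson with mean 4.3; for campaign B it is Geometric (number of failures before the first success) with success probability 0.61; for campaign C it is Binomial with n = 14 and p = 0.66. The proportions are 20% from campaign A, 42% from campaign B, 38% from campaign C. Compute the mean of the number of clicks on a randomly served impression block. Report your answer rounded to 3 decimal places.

Component means — A: 4.3; B: 0.639344; C: 9.24.
E[X] = 0.2·4.3 + 0.42·0.639344 + 0.38·9.24 = 4.63972.

4.640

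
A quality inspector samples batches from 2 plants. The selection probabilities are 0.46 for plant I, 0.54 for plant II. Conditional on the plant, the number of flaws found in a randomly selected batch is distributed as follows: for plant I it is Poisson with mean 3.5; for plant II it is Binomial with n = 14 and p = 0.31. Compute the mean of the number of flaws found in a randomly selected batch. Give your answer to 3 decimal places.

3.954

Component means — I: 3.5; II: 4.34.
E[X] = 0.46·3.5 + 0.54·4.34 = 3.9536.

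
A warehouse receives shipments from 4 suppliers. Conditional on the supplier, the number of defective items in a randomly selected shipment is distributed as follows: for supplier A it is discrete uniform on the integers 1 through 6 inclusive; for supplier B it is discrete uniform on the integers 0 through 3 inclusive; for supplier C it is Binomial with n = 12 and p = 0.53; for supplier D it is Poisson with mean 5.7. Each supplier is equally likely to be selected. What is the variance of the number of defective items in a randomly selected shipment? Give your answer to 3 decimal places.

Per component, A: μ=3.5, E[X²]=15.1667; B: μ=1.5, E[X²]=3.5; C: μ=6.36, E[X²]=43.4388; D: μ=5.7, E[X²]=38.19.
E[X] = 0.25·3.5 + 0.25·1.5 + 0.25·6.36 + 0.25·5.7 = 4.265.
E[X²] = 0.25·15.1667 + 0.25·3.5 + 0.25·43.4388 + 0.25·38.19 = 25.0739.
Var(X) = E[X²] − (E[X])² = 25.0739 − 18.1902 = 6.88364.

6.884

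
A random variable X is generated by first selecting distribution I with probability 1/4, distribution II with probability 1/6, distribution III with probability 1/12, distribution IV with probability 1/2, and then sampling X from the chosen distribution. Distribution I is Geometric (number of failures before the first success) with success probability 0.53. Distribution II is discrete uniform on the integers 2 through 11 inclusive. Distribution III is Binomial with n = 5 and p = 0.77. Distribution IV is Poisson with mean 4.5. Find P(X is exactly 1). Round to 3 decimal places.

0.088

Conditional on each component, P(X = 1): I: 0.2491; II: 0; III: 0.0107739; IV: 0.0499905.
By total probability, P(X = 1) = 0.25·0.2491 + 0.166667·0 + 0.0833333·0.0107739 + 0.5·0.0499905 = 0.0881681.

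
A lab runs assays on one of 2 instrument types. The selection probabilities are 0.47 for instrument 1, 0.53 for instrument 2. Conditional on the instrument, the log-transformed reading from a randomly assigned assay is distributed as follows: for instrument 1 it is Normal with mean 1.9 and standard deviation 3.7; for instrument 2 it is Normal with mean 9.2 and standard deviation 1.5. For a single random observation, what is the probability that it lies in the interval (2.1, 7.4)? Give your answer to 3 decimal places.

0.254

Conditional on each instrument, P(2.1 < X < 7.4): 1: 0.409871; 2: 0.115069.
By total probability, P(2.1 < X < 7.4) = 0.47·0.409871 + 0.53·0.115069 = 0.253626.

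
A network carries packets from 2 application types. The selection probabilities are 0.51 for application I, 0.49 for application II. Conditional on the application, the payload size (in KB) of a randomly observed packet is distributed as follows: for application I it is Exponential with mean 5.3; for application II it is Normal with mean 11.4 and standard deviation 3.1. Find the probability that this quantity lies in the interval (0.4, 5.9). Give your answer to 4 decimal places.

Conditional on each application, P(0.4 < X < 5.9): I: 0.598802; II: 0.0378218.
By total probability, P(0.4 < X < 5.9) = 0.51·0.598802 + 0.49·0.0378218 = 0.323922.

0.3239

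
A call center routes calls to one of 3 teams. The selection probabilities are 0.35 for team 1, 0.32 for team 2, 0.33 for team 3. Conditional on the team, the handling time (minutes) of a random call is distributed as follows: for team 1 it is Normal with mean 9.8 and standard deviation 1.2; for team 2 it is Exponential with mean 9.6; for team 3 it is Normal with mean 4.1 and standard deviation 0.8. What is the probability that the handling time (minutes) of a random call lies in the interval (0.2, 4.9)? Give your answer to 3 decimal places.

0.399

Conditional on each team, P(0.2 < X < 4.9): 1: 2.21971e-05; 2: 0.379137; 3: 0.841344.
By total probability, P(0.2 < X < 4.9) = 0.35·2.21971e-05 + 0.32·0.379137 + 0.33·0.841344 = 0.398975.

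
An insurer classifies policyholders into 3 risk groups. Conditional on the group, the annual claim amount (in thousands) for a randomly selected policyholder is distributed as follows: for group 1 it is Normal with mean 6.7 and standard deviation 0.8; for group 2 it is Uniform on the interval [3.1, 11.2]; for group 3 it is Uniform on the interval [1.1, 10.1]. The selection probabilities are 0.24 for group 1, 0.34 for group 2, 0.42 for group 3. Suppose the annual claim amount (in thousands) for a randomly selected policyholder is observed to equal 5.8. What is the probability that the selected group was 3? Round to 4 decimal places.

0.3066

Likelihoods f(5.8 | ·): 1: 0.264846; 2: 0.123457; 3: 0.111111.
Posterior ∝ prior × likelihood. Numerator for 3: 0.42·0.111111 = 0.0466667.
Normalizing constant: 0.24·0.264846 + 0.34·0.123457 + 0.42·0.111111 = 0.152205.
P(3 | observation) = 0.0466667 / 0.152205 = 0.306604.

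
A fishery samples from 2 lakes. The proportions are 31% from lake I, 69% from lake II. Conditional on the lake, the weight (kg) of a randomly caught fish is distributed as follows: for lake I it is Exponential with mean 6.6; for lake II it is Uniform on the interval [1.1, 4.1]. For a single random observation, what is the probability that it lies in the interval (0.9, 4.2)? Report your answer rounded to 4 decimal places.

Conditional on each lake, P(0.9 < X < 4.2): I: 0.343312; II: 1.
By total probability, P(0.9 < X < 4.2) = 0.31·0.343312 + 0.69·1 = 0.796427.

0.7964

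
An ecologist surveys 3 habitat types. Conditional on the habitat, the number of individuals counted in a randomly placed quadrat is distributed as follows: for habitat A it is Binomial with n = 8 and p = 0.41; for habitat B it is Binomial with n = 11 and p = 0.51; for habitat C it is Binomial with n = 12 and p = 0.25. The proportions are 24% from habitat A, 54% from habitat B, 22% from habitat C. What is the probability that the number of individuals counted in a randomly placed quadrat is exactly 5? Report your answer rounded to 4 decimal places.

0.1738

Conditional on each habitat, P(X = 5): A: 0.133249; B: 0.220632; C: 0.103241.
By total probability, P(X = 5) = 0.24·0.133249 + 0.54·0.220632 + 0.22·0.103241 = 0.173834.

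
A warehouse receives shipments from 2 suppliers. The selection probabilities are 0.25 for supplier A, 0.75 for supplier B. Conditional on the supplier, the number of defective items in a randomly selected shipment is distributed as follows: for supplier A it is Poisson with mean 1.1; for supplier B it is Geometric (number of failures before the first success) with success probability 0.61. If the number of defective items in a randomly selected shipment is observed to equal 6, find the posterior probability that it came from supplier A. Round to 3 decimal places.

0.113

Likelihoods P(X=6 | ·): A: 0.00081903; B: 0.00214643.
Posterior ∝ prior × likelihood. Numerator for A: 0.25·0.00081903 = 0.000204757.
Normalizing constant: 0.25·0.00081903 + 0.75·0.00214643 = 0.00181458.
P(A | observation) = 0.000204757 / 0.00181458 = 0.11284.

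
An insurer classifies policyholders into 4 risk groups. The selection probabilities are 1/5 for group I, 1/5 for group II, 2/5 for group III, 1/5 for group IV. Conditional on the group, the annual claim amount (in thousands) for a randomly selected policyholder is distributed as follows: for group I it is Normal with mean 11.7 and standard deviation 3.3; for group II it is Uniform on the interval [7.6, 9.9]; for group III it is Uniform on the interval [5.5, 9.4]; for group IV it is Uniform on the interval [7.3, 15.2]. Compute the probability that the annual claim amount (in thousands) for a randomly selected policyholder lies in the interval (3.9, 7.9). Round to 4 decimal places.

0.3106

Conditional on each group, P(3.9 < X < 7.9): I: 0.115712; II: 0.130435; III: 0.615385; IV: 0.0759494.
By total probability, P(3.9 < X < 7.9) = 0.2·0.115712 + 0.2·0.130435 + 0.4·0.615385 + 0.2·0.0759494 = 0.310573.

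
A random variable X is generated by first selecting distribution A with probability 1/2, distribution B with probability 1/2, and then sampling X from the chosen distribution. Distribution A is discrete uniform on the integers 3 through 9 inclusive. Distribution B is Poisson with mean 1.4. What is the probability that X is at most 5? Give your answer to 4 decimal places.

Conditional on each component, P(X ≤ 5): A: 0.428571; B: 0.996799.
By total probability, P(X ≤ 5) = 0.5·0.428571 + 0.5·0.996799 = 0.712685.

0.7127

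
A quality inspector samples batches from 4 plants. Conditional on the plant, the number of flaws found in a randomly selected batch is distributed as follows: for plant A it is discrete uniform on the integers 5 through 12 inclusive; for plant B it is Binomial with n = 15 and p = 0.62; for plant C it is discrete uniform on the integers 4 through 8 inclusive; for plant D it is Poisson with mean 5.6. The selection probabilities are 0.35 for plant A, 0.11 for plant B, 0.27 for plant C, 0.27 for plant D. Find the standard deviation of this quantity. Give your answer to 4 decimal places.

2.5357

Per component, A: μ=8.5, E[X²]=77.5; B: μ=9.3, E[X²]=90.024; C: μ=6, E[X²]=38; D: μ=5.6, E[X²]=36.96.
E[X] = 0.35·8.5 + 0.11·9.3 + 0.27·6 + 0.27·5.6 = 7.13.
E[X²] = 0.35·77.5 + 0.11·90.024 + 0.27·38 + 0.27·36.96 = 57.2668.
Var(X) = E[X²] − (E[X])² = 57.2668 − 50.8369 = 6.42994.
SD(X) = √6.42994 = 2.53573.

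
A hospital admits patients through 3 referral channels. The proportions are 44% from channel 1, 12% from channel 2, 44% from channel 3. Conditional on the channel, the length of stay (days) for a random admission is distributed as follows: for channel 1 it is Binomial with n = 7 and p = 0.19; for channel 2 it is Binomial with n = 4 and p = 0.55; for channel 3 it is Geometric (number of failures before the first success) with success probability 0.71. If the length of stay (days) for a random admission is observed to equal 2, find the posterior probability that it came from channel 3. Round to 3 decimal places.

Likelihoods P(X=2 | ·): 1: 0.264333; 2: 0.367538; 3: 0.059711.
Posterior ∝ prior × likelihood. Numerator for 3: 0.44·0.059711 = 0.0262728.
Normalizing constant: 0.44·0.264333 + 0.12·0.367538 + 0.44·0.059711 = 0.186684.
P(3 | observation) = 0.0262728 / 0.186684 = 0.140734.

0.141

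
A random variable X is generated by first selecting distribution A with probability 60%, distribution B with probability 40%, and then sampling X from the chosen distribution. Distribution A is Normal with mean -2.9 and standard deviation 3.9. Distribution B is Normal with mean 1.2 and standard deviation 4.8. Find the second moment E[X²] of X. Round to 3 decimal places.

23.964

For each component E[X²] = Var + (mean)², giving A: 23.62; B: 24.48.
Overall E[X²] = 0.6·23.62 + 0.4·24.48 = 23.964.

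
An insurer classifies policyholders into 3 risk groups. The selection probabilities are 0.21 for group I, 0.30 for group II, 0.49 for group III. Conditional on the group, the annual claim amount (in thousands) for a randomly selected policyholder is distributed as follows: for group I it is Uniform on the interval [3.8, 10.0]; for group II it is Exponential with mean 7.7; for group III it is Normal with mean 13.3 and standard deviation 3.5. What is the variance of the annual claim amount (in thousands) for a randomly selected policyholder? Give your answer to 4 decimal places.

33.3272

Per component, I: μ=6.9, E[X²]=50.8133; II: μ=7.7, E[X²]=118.58; III: μ=13.3, E[X²]=189.14.
E[X] = 0.21·6.9 + 0.3·7.7 + 0.49·13.3 = 10.276.
E[X²] = 0.21·50.8133 + 0.3·118.58 + 0.49·189.14 = 138.923.
Var(X) = E[X²] − (E[X])² = 138.923 − 105.596 = 33.3272.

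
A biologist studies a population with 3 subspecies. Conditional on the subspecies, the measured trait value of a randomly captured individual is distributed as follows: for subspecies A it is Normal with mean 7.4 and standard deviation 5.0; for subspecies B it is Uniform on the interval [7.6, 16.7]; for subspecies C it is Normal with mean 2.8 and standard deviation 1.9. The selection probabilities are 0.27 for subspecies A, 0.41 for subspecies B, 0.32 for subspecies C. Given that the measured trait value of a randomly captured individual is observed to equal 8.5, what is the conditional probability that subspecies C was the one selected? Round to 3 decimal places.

0.011

Likelihoods f(8.5 | ·): A: 0.0778808; B: 0.10989; C: 0.00233255.
Posterior ∝ prior × likelihood. Numerator for C: 0.32·0.00233255 = 0.000746417.
Normalizing constant: 0.27·0.0778808 + 0.41·0.10989 + 0.32·0.00233255 = 0.0668292.
P(C | observation) = 0.000746417 / 0.0668292 = 0.011169.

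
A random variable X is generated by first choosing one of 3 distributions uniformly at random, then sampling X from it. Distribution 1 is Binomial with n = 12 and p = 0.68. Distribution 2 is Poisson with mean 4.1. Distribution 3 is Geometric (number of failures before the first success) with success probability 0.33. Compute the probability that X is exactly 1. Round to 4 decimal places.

0.0964

Conditional on each component, P(X = 1): 1: 2.93995e-05; 2: 0.067948; 3: 0.2211.
By total probability, P(X = 1) = 0.333333·2.93995e-05 + 0.333333·0.067948 + 0.333333·0.2211 = 0.0963591.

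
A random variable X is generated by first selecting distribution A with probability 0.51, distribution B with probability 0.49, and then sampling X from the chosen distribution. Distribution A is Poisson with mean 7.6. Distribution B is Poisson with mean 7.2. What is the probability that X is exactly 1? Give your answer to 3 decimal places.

0.005

Conditional on each component, P(X = 1): A: 0.00380343; B: 0.00537542.
By total probability, P(X = 1) = 0.51·0.00380343 + 0.49·0.00537542 = 0.0045737.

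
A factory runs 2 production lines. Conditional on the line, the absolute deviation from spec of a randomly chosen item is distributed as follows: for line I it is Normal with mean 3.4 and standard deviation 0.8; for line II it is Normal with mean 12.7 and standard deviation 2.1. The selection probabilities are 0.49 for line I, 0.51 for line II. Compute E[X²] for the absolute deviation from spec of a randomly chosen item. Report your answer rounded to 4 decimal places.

90.4850

For each component E[X²] = Var + (mean)², giving I: 12.2; II: 165.7.
Overall E[X²] = 0.49·12.2 + 0.51·165.7 = 90.485.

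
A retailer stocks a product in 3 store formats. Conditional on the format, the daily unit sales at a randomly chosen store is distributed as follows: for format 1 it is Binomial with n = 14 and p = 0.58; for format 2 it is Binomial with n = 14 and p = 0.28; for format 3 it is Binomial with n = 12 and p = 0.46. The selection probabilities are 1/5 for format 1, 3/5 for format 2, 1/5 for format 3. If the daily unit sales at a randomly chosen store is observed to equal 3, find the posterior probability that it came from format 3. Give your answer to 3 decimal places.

Likelihoods P(X=3 | ·): 1: 0.0050948; 2: 0.215394; 3: 0.0836065.
Posterior ∝ prior × likelihood. Numerator for 3: 0.2·0.0836065 = 0.0167213.
Normalizing constant: 0.2·0.0050948 + 0.6·0.215394 + 0.2·0.0836065 = 0.146976.
P(3 | observation) = 0.0167213 / 0.146976 = 0.113769.

0.114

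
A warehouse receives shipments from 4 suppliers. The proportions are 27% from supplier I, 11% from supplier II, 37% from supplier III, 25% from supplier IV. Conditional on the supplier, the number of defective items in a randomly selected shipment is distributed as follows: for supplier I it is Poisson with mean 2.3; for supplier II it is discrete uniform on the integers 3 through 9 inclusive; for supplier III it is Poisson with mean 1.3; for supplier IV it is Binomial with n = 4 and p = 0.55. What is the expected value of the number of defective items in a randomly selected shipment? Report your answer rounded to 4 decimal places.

Component means — I: 2.3; II: 6; III: 1.3; IV: 2.2.
E[X] = 0.27·2.3 + 0.11·6 + 0.37·1.3 + 0.25·2.2 = 2.312.

2.3120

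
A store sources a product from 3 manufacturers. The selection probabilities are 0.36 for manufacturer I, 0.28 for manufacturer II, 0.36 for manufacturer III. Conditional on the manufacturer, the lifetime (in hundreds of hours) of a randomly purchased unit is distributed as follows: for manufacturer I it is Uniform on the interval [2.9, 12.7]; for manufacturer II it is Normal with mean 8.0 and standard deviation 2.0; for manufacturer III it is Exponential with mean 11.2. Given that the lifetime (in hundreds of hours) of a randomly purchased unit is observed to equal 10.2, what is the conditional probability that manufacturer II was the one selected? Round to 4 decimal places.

Likelihoods f(10.2 | ·): I: 0.102041; II: 0.108926; III: 0.035914.
Posterior ∝ prior × likelihood. Numerator for II: 0.28·0.108926 = 0.0304993.
Normalizing constant: 0.36·0.102041 + 0.28·0.108926 + 0.36·0.035914 = 0.080163.
P(II | observation) = 0.0304993 / 0.080163 = 0.380466.

0.3805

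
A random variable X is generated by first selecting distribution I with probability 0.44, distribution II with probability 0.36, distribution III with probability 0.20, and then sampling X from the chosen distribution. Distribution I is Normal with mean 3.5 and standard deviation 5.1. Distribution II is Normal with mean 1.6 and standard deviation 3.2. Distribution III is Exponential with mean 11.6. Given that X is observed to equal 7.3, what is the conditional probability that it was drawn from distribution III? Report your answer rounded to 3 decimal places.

Likelihoods f(7.3 | ·): I: 0.0592633; II: 0.0255143; III: 0.0459448.
Posterior ∝ prior × likelihood. Numerator for III: 0.2·0.0459448 = 0.00918895.
Normalizing constant: 0.44·0.0592633 + 0.36·0.0255143 + 0.2·0.0459448 = 0.04445.
P(III | observation) = 0.00918895 / 0.04445 = 0.206726.

0.207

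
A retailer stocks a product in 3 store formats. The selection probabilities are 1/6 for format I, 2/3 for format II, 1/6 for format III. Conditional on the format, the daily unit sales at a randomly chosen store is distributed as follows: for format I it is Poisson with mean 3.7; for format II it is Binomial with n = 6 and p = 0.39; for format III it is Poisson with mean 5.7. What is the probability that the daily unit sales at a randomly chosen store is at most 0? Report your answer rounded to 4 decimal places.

Conditional on each format, P(X ≤ 0): I: 0.0247235; II: 0.0515204; III: 0.00334597.
By total probability, P(X ≤ 0) = 0.166667·0.0247235 + 0.666667·0.0515204 + 0.166667·0.00334597 = 0.0390252.

0.0390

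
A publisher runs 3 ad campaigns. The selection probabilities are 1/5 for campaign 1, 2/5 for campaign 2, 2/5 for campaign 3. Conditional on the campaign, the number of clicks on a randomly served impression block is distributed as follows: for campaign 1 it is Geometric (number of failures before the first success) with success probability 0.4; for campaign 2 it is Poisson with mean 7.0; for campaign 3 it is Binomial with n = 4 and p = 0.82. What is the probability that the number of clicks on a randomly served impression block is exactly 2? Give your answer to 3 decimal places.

0.090

Conditional on each campaign, P(X = 2): 1: 0.144; 2: 0.0223411; 3: 0.130715.
By total probability, P(X = 2) = 0.2·0.144 + 0.4·0.0223411 + 0.4·0.130715 = 0.0900223.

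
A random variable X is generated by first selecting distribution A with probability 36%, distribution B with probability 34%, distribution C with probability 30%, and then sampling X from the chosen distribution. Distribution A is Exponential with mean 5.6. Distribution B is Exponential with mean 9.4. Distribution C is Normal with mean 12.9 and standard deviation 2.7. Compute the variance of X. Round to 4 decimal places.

52.2913

Per component, A: μ=5.6, E[X²]=62.72; B: μ=9.4, E[X²]=176.72; C: μ=12.9, E[X²]=173.7.
E[X] = 0.36·5.6 + 0.34·9.4 + 0.3·12.9 = 9.082.
E[X²] = 0.36·62.72 + 0.34·176.72 + 0.3·173.7 = 134.774.
Var(X) = E[X²] − (E[X])² = 134.774 − 82.4827 = 52.2913.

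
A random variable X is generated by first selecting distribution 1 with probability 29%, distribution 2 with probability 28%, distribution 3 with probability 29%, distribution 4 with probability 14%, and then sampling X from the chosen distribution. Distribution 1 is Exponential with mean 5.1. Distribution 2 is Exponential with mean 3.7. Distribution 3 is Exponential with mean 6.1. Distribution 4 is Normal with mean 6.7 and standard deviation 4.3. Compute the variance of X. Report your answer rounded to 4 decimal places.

Per component, 1: μ=5.1, E[X²]=52.02; 2: μ=3.7, E[X²]=27.38; 3: μ=6.1, E[X²]=74.42; 4: μ=6.7, E[X²]=63.38.
E[X] = 0.29·5.1 + 0.28·3.7 + 0.29·6.1 + 0.14·6.7 = 5.222.
E[X²] = 0.29·52.02 + 0.28·27.38 + 0.29·74.42 + 0.14·63.38 = 53.2072.
Var(X) = E[X²] − (E[X])² = 53.2072 − 27.2693 = 25.9379.

25.9379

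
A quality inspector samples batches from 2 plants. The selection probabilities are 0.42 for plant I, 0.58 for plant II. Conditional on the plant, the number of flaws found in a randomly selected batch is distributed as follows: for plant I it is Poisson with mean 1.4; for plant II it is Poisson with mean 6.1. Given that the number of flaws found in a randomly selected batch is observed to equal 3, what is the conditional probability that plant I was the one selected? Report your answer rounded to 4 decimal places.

0.4904

Likelihoods P(X=3 | ·): I: 0.112777; II: 0.0848481.
Posterior ∝ prior × likelihood. Numerator for I: 0.42·0.112777 = 0.0473663.
Normalizing constant: 0.42·0.112777 + 0.58·0.0848481 = 0.0965782.
P(I | observation) = 0.0473663 / 0.0965782 = 0.490445.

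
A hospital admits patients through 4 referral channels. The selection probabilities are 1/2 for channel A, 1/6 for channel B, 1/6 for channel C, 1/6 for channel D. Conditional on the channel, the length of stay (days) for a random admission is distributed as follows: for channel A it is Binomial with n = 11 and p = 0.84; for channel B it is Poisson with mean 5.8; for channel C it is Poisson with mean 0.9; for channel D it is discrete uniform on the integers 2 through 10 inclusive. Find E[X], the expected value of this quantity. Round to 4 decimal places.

6.7367

Component means — A: 9.24; B: 5.8; C: 0.9; D: 6.
E[X] = 0.5·9.24 + 0.166667·5.8 + 0.166667·0.9 + 0.166667·6 = 6.73667.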